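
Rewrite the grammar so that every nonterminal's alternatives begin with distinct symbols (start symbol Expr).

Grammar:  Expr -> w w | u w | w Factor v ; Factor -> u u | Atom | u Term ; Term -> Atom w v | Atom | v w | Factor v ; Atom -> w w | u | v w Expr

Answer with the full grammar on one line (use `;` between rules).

Expr has alternatives sharing prefix 'w': factor to Expr → w Expr1 with Expr1 → w | Factor v.
Factor has alternatives sharing prefix 'u': factor to Factor → u Factor1 with Factor1 → u | Term.
Term has alternatives sharing prefix 'Atom': factor to Term → Atom Term1 with Term1 → w v | ε.

Expr -> u w | w Expr1; Factor -> Atom | u Factor1; Term -> v w | Factor v | Atom Term1; Atom -> w w | u | v w Expr; Expr1 -> w | Factor v; Factor1 -> u | Term; Term1 -> w v | epsilon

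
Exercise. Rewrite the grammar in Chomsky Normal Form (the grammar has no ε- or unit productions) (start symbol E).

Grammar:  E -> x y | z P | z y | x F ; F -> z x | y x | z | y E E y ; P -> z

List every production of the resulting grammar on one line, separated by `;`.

Introduce a nonterminal for each terminal appearing in a rule of length ≥ 2: X1 → x, X2 → y, X3 → z.
Binarize each right-hand side of length ≥ 3 by chaining fresh nonterminals (Y1, Y2, …): affected rules were F → X2 E E X2.

E -> X1 X2 | X3 P | X3 X2 | X1 F; F -> X3 X1 | X2 X1 | z | X2 Y1; P -> z; X1 -> x; X2 -> y; X3 -> z; Y1 -> E Y2; Y2 -> E X2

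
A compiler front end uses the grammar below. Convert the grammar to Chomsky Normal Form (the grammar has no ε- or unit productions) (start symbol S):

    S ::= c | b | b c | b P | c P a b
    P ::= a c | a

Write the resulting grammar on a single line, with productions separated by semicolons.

Introduce a nonterminal for each terminal appearing in a rule of length ≥ 2: X1 → b, X2 → c, X3 → a.
Binarize each right-hand side of length ≥ 3 by chaining fresh nonterminals (Y1, Y2, …): affected rules were S → X2 P X3 X1.

S ::= c | b | X1 X2 | X1 P | X2 Y1; P ::= X3 X2 | a; X1 ::= b; X2 ::= c; X3 ::= a; Y1 ::= P Y2; Y2 ::= X3 X1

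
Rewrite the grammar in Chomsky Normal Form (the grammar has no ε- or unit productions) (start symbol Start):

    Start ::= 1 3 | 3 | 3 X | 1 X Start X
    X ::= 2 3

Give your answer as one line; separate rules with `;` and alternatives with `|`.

Start ::= X1 X2 | 3 | X2 X | X1 Y1; X ::= X3 X2; X1 ::= 1; X2 ::= 3; X3 ::= 2; Y1 ::= X Y2; Y2 ::= Start X

Introduce a nonterminal for each terminal appearing in a rule of length ≥ 2: X1 → 1, X2 → 3, X3 → 2.
Binarize each right-hand side of length ≥ 3 by chaining fresh nonterminals (Y1, Y2, …): affected rules were Start → X1 X Start X.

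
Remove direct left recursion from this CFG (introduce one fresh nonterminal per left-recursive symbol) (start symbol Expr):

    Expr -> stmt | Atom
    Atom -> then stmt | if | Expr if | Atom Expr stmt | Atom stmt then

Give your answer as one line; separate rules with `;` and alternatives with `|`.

Atom is directly left-recursive.
For Atom: α = {Expr stmt, stmt then}, β = {then stmt, if, Expr if}. Rewrite as Atom → β Atom1 and Atom1 → α Atom1 | ε.

Expr -> stmt | Atom; Atom -> then stmt Atom1 | if Atom1 | Expr if Atom1; Atom1 -> Expr stmt Atom1 | stmt then Atom1 | ε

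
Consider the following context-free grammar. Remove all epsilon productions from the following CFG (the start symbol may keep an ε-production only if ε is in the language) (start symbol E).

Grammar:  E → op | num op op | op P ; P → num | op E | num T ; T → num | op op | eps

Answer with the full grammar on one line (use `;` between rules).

E → op | num op op | op P; P → num | op E | num T; T → num | op op

Nullable set = {T}.
ε ∉ L(G), so no ε-production is kept.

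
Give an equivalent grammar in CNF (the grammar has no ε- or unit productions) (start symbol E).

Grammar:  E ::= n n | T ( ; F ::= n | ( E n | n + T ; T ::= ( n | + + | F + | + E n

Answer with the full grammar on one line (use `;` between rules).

Introduce a nonterminal for each terminal appearing in a rule of length ≥ 2: X1 → n, X2 → (, X3 → +.
Binarize each right-hand side of length ≥ 3 by chaining fresh nonterminals (Y1, Y2, …): affected rules were F → X2 E X1; F → X1 X3 T; T → X3 E X1.

E ::= X1 X1 | T X2; F ::= n | X2 Y1 | X1 Y2; T ::= X2 X1 | X3 X3 | F X3 | X3 Y3; X1 ::= n; X2 ::= (; X3 ::= +; Y1 ::= E X1; Y2 ::= X3 T; Y3 ::= E X1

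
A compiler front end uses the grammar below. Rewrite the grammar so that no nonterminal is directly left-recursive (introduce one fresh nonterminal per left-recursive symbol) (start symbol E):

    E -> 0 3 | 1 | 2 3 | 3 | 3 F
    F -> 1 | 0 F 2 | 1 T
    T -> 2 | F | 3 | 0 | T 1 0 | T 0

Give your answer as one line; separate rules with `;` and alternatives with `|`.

T is directly left-recursive.
For T: α = {1 0, 0}, β = {2, F, 3, 0}. Rewrite as T → β T' and T' → α T' | ε.

E -> 0 3 | 1 | 2 3 | 3 | 3 F; F -> 1 | 0 F 2 | 1 T; T -> 2 T' | F T' | 3 T' | 0 T'; T' -> 1 0 T' | 0 T' | ε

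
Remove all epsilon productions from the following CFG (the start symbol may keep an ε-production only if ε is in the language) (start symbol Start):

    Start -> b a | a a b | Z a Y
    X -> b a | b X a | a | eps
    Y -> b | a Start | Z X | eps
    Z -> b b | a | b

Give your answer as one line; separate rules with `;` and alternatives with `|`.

Start -> b a | a a b | Z a Y | Z a; X -> b a | b X a | a; Y -> b | a Start | Z X | Z; Z -> b b | a | b

The nullable symbols are {X, Y}.
ε ∉ L(G), so no ε-production is kept.
Add the nullable-subset variants: Start → Z a Y gives Z a Y | Z a. Y → Z X gives Z X | Z.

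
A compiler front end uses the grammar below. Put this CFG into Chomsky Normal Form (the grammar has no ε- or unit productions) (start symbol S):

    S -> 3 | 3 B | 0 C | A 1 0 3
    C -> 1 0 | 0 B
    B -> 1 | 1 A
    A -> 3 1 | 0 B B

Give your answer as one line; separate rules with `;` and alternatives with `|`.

Introduce a nonterminal for each terminal appearing in a rule of length ≥ 2: X1 → 3, X2 → 0, X3 → 1.
Binarize each right-hand side of length ≥ 3 by chaining fresh nonterminals (Y1, Y2, …): affected rules were S → A X3 X2 X1; A → X2 B B.

S -> 3 | X1 B | X2 C | A Y1; C -> X3 X2 | X2 B; B -> 1 | X3 A; A -> X1 X3 | X2 Y3; X1 -> 3; X2 -> 0; X3 -> 1; Y1 -> X3 Y2; Y2 -> X2 X1; Y3 -> B B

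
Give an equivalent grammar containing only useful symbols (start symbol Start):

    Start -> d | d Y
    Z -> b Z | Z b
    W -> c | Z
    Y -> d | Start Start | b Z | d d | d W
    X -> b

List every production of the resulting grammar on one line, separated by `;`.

Start -> d | d Y; W -> c; Y -> d | Start Start | d d | d W

Generating nonterminals: {Start, W, X, Y}.
Reachable from Start after that: {Start, W, Y}.
Removed useless symbols: {X, Z} and every production mentioning them.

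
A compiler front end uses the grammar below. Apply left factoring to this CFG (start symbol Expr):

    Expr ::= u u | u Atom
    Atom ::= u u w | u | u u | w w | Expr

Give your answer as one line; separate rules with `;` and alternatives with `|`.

Expr ::= u Expr1; Atom ::= w w | Expr | u Atom1; Expr1 ::= u | Atom; Atom1 ::= ε | u Atom11; Atom11 ::= w | ε

Expr has alternatives sharing prefix 'u': factor to Expr → u Expr1 with Expr1 → u | Atom.
Atom has alternatives sharing prefix 'u': factor to Atom → u Atom1 with Atom1 → u w | ε | u.
Atom1 has alternatives sharing prefix 'u': factor to Atom1 → u Atom11 with Atom11 → w | ε.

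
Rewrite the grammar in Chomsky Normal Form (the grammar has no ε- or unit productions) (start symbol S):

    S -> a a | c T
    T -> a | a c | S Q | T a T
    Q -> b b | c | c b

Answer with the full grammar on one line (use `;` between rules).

Introduce a nonterminal for each terminal appearing in a rule of length ≥ 2: X1 → a, X2 → c, X3 → b.
Binarize each right-hand side of length ≥ 3 by chaining fresh nonterminals (Y1, Y2, …): affected rules were T → T X1 T.

S -> X1 X1 | X2 T; T -> a | X1 X2 | S Q | T Y1; Q -> X3 X3 | c | X2 X3; X1 -> a; X2 -> c; X3 -> b; Y1 -> X1 T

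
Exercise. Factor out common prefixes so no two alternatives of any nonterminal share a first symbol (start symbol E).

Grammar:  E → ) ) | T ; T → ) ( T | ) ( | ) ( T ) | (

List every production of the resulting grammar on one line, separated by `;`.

E → ) ) | T; T → ( | ) ( T'; T' → ε | T T''; T'' → ε | )

T has alternatives sharing prefix ') (': factor to T → ) ( T' with T' → T | ε | T ).
T' has alternatives sharing prefix 'T': factor to T' → T T'' with T'' → ε | ).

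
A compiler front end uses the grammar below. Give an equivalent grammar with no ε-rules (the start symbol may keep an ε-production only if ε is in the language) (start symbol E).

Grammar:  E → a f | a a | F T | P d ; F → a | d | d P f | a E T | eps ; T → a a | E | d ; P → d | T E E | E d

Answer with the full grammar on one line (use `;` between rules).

Nullable set = {F}.
ε ∉ L(G), so no ε-production is kept.
Expand every rule over subsets of its nullable positions: E → F T gives F T | T.

E → a f | a a | F T | T | P d; F → a | d | d P f | a E T; T → a a | E | d; P → d | T E E | E d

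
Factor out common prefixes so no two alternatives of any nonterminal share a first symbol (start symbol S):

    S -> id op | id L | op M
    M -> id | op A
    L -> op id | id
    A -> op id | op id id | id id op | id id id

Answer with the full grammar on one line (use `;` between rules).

S has alternatives sharing prefix 'id': factor to S → id S' with S' → op | L.
A has alternatives sharing prefix 'op id': factor to A → op id A' with A' → ε | id.
A has alternatives sharing prefix 'id id': factor to A → id id A'' with A'' → op | id.

S -> op M | id S'; M -> id | op A; L -> op id | id; A -> op id A' | id id A''; S' -> op | L; A' -> epsilon | id; A'' -> op | id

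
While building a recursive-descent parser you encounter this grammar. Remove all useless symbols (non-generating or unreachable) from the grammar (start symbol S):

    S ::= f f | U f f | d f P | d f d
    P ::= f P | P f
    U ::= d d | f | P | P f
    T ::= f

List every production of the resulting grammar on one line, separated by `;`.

S ::= f f | U f f | d f d; U ::= d d | f

Generating nonterminals: {S, T, U}.
Reachable from S after that: {S, U}.
Removed useless symbols: {P, T} and every production mentioning them.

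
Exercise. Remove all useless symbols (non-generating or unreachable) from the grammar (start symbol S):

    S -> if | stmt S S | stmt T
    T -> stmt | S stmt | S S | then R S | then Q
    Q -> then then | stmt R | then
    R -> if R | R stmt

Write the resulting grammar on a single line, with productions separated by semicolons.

S -> if | stmt S S | stmt T; T -> stmt | S stmt | S S | then Q; Q -> then then | then

Generating nonterminals: {Q, S, T}.
Reachable from S after that: {Q, S, T}.
Removed useless symbols: {R} and every production mentioning them.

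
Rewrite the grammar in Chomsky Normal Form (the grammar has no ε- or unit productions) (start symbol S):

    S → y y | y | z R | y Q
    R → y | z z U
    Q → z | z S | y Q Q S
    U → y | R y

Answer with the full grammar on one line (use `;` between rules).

S → X1 X1 | y | X2 R | X1 Q; R → y | X2 Y1; Q → z | X2 S | X1 Y2; U → y | R X1; X1 → y; X2 → z; Y1 → X2 U; Y2 → Q Y3; Y3 → Q S

Introduce a nonterminal for each terminal appearing in a rule of length ≥ 2: X1 → y, X2 → z.
Binarize each right-hand side of length ≥ 3 by chaining fresh nonterminals (Y1, Y2, …): affected rules were R → X2 X2 U; Q → X1 Q Q S.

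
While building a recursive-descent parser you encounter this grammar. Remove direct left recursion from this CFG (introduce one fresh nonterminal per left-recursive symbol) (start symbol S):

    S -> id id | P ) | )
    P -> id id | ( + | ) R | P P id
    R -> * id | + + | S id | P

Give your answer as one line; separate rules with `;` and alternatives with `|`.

S -> id id | P ) | ); P -> id id P' | ( + P' | ) R P'; R -> * id | + + | S id | P; P' -> P id P' | ε

Left recursion appears on P.
For P: α = {P id}, β = {id id, ( +, ) R}. Rewrite as P → β P' and P' → α P' | ε.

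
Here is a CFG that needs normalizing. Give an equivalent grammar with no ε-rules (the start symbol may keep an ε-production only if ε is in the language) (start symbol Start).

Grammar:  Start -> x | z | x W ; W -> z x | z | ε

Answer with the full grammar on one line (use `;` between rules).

Start -> x | z | x W; W -> z x | z

Nullable set = {W}.
ε ∉ L(G), so no ε-production is kept.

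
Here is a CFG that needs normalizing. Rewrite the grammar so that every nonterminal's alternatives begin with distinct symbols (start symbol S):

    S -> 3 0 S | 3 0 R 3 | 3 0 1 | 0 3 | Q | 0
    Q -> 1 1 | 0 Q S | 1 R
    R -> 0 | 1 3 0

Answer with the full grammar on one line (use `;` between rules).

S -> Q | 3 0 S' | 0 S''; Q -> 0 Q S | 1 Q'; R -> 0 | 1 3 0; S' -> S | R 3 | 1; S'' -> 3 | ε; Q' -> 1 | R

S has alternatives sharing prefix '3 0': factor to S → 3 0 S' with S' → S | R 3 | 1.
S has alternatives sharing prefix '0': factor to S → 0 S'' with S'' → 3 | ε.
Q has alternatives sharing prefix '1': factor to Q → 1 Q' with Q' → 1 | R.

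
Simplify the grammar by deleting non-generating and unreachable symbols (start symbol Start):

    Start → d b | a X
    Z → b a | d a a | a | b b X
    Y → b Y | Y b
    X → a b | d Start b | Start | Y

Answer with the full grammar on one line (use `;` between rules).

Generating nonterminals: {Start, X, Z}.
Reachable from Start after that: {Start, X}.
Removed useless symbols: {Y, Z} and every production mentioning them.

Start → d b | a X; X → a b | d Start b | Start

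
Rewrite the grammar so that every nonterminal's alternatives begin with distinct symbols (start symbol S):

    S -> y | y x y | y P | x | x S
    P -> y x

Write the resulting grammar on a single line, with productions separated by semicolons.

S -> y S' | x S''; P -> y x; S' -> ε | x y | P; S'' -> ε | S

S has alternatives sharing prefix 'y': factor to S → y S' with S' → ε | x y | P.
S has alternatives sharing prefix 'x': factor to S → x S'' with S'' → ε | S.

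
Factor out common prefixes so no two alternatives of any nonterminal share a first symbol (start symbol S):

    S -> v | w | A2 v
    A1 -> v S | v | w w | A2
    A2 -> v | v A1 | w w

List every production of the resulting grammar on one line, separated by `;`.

A1 has alternatives sharing prefix 'v': factor to A1 → v A1' with A1' → S | ε.
A2 has alternatives sharing prefix 'v': factor to A2 → v A2' with A2' → ε | A1.

S -> v | w | A2 v; A1 -> w w | A2 | v A1'; A2 -> w w | v A2'; A1' -> S | eps; A2' -> eps | A1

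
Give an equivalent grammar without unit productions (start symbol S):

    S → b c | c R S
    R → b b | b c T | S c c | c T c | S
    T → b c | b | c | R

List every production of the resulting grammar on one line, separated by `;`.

Unit pairs: R ⇒* {S}; T ⇒* {R, S}.
For each unit pair (A, B), copy every non-unit production of B to A, then drop all unit productions.

S → b c | c R S; R → b c | c R S | b b | b c T | S c c | c T c; T → b c | c R S | b b | b c T | S c c | c T c | b | c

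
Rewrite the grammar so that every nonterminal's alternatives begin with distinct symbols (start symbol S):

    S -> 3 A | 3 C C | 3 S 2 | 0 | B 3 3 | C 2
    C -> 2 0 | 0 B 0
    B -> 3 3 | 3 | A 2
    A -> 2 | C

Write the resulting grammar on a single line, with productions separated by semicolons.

S has alternatives sharing prefix '3': factor to S → 3 S' with S' → A | C C | S 2.
B has alternatives sharing prefix '3': factor to B → 3 B' with B' → 3 | ε.

S -> 0 | B 3 3 | C 2 | 3 S'; C -> 2 0 | 0 B 0; B -> A 2 | 3 B'; A -> 2 | C; S' -> A | C C | S 2; B' -> 3 | ε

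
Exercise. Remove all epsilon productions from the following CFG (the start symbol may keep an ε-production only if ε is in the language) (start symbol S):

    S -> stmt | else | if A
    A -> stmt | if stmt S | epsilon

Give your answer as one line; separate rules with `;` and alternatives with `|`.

Nullable nonterminals: {A}.
ε ∉ L(G), so no ε-production is kept.
Add the nullable-subset variants: S → if A gives if A | if.

S -> stmt | else | if A | if; A -> stmt | if stmt S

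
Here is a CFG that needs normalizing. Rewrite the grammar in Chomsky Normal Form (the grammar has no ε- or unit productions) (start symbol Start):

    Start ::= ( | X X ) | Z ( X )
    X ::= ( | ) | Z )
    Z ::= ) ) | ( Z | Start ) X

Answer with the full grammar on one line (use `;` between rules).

Introduce a nonterminal for each terminal appearing in a rule of length ≥ 2: X1 → ), X2 → (.
Binarize each right-hand side of length ≥ 3 by chaining fresh nonterminals (Y1, Y2, …): affected rules were Start → X X X1; Start → Z X2 X X1; Z → Start X1 X.

Start ::= ( | X Y1 | Z Y2; X ::= ( | ) | Z X1; Z ::= X1 X1 | X2 Z | Start Y4; X1 ::= ); X2 ::= (; Y1 ::= X X1; Y2 ::= X2 Y3; Y3 ::= X X1; Y4 ::= X1 X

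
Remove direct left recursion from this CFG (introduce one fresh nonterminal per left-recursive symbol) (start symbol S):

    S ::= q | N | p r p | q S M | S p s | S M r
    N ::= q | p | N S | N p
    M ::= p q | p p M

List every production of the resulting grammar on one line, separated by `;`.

S, N are directly left-recursive.
For S: α = {p s, M r}, β = {q, N, p r p, q S M}. Rewrite as S → β S' and S' → α S' | ε.
For N: α = {S, p}, β = {q, p}. Rewrite as N → β N' and N' → α N' | ε.

S ::= q S' | N S' | p r p S' | q S M S'; N ::= q N' | p N'; M ::= p q | p p M; S' ::= p s S' | M r S' | ε; N' ::= S N' | p N' | ε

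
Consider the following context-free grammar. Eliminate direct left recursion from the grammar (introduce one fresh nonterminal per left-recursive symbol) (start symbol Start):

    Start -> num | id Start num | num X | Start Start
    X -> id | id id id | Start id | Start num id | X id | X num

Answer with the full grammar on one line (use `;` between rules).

Start -> num Start1 | id Start num Start1 | num X Start1; X -> id X1 | id id id X1 | Start id X1 | Start num id X1; Start1 -> Start Start1 | ε; X1 -> id X1 | num X1 | ε

Left recursion appears on Start, X.
For Start: α = {Start}, β = {num, id Start num, num X}. Rewrite as Start → β Start1 and Start1 → α Start1 | ε.
For X: α = {id, num}, β = {id, id id id, Start id, Start num id}. Rewrite as X → β X1 and X1 → α X1 | ε.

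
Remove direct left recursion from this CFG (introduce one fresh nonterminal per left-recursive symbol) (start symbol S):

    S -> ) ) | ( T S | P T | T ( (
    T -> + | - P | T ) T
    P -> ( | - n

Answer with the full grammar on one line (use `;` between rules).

Left recursion appears on T.
For T: α = {) T}, β = {+, - P}. Rewrite as T → β T' and T' → α T' | ε.

S -> ) ) | ( T S | P T | T ( (; T -> + T' | - P T'; P -> ( | - n; T' -> ) T T' | ε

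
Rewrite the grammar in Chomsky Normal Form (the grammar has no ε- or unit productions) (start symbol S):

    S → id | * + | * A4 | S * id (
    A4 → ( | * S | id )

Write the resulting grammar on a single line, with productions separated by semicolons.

Introduce a nonterminal for each terminal appearing in a rule of length ≥ 2: X1 → *, X2 → +, X3 → id, X4 → (, X5 → ).
Binarize each right-hand side of length ≥ 3 by chaining fresh nonterminals (Y1, Y2, …): affected rules were S → S X1 X3 X4.

S → id | X1 X2 | X1 A4 | S Y1; A4 → ( | X1 S | X3 X5; X1 → *; X2 → +; X3 → id; X4 → (; X5 → ); Y1 → X1 Y2; Y2 → X3 X4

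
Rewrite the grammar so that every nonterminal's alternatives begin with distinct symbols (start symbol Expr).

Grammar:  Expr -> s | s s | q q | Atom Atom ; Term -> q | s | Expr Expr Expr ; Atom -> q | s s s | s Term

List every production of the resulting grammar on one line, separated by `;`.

Expr has alternatives sharing prefix 's': factor to Expr → s Expr1 with Expr1 → ε | s.
Atom has alternatives sharing prefix 's': factor to Atom → s Atom1 with Atom1 → s s | Term.

Expr -> q q | Atom Atom | s Expr1; Term -> q | s | Expr Expr Expr; Atom -> q | s Atom1; Expr1 -> ε | s; Atom1 -> s s | Term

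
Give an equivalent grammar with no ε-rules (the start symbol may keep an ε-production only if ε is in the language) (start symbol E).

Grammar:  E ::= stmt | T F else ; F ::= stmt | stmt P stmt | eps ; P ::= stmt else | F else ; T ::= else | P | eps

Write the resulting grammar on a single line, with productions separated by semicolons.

E ::= stmt | T F else | T else | F else | else; F ::= stmt | stmt P stmt; P ::= stmt else | F else | else; T ::= else | P

The nullable symbols are {F, T}.
ε ∉ L(G), so no ε-production is kept.
Add the nullable-subset variants: E → T F else gives T F else | T else | F else | else. P → F else gives F else | else.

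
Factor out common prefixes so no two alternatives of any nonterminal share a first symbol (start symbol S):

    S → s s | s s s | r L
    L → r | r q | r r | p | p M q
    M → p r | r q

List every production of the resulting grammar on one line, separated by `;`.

S → r L | s s S'; L → r L' | p L''; M → p r | r q; S' → eps | s; L' → eps | q | r; L'' → eps | M q

S has alternatives sharing prefix 's s': factor to S → s s S' with S' → ε | s.
L has alternatives sharing prefix 'r': factor to L → r L' with L' → ε | q | r.
L has alternatives sharing prefix 'p': factor to L → p L'' with L'' → ε | M q.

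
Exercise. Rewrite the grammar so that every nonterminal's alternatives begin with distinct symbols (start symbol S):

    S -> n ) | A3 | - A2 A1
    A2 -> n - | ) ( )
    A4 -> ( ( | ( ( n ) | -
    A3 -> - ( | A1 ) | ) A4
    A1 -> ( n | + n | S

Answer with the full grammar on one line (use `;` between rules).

S -> n ) | A3 | - A2 A1; A2 -> n - | ) ( ); A4 -> - | ( ( A4'; A3 -> - ( | A1 ) | ) A4; A1 -> ( n | + n | S; A4' -> ε | n )

A4 has alternatives sharing prefix '( (': factor to A4 → ( ( A4' with A4' → ε | n ).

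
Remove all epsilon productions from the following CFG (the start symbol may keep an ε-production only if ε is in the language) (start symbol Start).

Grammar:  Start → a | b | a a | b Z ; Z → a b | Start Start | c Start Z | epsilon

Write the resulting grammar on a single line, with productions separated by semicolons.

Start → a | b | a a | b Z; Z → a b | Start Start | c Start Z | c Start

Nullable set = {Z}.
ε ∉ L(G), so no ε-production is kept.
Add the nullable-subset variants: Z → c Start Z gives c Start Z | c Start.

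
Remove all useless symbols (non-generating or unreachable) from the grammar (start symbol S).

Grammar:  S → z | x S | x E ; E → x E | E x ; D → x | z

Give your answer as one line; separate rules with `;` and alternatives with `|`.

Generating nonterminals: {D, S}.
Reachable from S after that: {S}.
Removed useless symbols: {D, E} and every production mentioning them.

S → z | x S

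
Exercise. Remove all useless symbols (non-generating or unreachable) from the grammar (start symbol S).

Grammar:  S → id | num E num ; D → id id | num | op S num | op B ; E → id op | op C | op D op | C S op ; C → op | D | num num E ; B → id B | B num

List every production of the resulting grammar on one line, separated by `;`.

S → id | num E num; D → id id | num | op S num; E → id op | op C | op D op | C S op; C → op | D | num num E

Generating nonterminals: {C, D, E, S}.
Reachable from S after that: {C, D, E, S}.
Removed useless symbols: {B} and every production mentioning them.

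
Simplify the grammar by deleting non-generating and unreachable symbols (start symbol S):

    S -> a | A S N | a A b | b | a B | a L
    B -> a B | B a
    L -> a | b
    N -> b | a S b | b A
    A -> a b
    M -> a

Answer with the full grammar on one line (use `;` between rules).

Generating nonterminals: {A, L, M, N, S}.
Reachable from S after that: {A, L, N, S}.
Removed useless symbols: {B, M} and every production mentioning them.

S -> a | A S N | a A b | b | a L; L -> a | b; N -> b | a S b | b A; A -> a b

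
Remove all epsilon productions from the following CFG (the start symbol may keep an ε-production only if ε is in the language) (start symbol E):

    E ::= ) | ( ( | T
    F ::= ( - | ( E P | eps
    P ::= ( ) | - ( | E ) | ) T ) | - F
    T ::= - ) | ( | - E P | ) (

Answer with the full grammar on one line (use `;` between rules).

E ::= ) | ( ( | T; F ::= ( - | ( E P; P ::= ( ) | - ( | E ) | ) T ) | - F | -; T ::= - ) | ( | - E P | ) (

Nullable nonterminals: {F}.
ε ∉ L(G), so no ε-production is kept.
For each production, add variants omitting each subset of nullable occurrences: P → - F gives - F | -.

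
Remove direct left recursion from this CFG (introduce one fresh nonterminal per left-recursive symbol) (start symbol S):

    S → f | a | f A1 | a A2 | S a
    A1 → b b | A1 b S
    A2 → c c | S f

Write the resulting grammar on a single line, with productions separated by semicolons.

S → f S' | a S' | f A1 S' | a A2 S'; A1 → b b A1'; A2 → c c | S f; S' → a S' | ε; A1' → b S A1' | ε

Directly left-recursive nonterminals: S, A1.
For S: α = {a}, β = {f, a, f A1, a A2}. Rewrite as S → β S' and S' → α S' | ε.
For A1: α = {b S}, β = {b b}. Rewrite as A1 → β A1' and A1' → α A1' | ε.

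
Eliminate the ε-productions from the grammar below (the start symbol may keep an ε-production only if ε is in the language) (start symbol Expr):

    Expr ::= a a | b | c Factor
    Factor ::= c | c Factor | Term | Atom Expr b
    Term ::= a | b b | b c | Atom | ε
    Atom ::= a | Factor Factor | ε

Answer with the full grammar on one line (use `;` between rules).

The nullable symbols are {Atom, Factor, Term}.
ε ∉ L(G), so no ε-production is kept.
For each production, add variants omitting each subset of nullable occurrences: Expr → c Factor gives c Factor | c. Factor → Atom Expr b gives Atom Expr b | Expr b. Atom → Factor Factor gives Factor Factor | Factor.

Expr ::= a a | b | c Factor | c; Factor ::= c | c Factor | Term | Atom Expr b | Expr b; Term ::= a | b b | b c | Atom; Atom ::= a | Factor Factor | Factor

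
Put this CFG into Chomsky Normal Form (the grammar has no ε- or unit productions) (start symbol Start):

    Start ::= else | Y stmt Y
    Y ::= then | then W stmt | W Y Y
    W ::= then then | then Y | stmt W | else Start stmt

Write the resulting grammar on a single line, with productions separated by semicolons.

Start ::= else | Y Y1; Y ::= then | X2 Y2 | W Y3; W ::= X2 X2 | X2 Y | X1 W | X3 Y4; X1 ::= stmt; X2 ::= then; X3 ::= else; Y1 ::= X1 Y; Y2 ::= W X1; Y3 ::= Y Y; Y4 ::= Start X1

Introduce a nonterminal for each terminal appearing in a rule of length ≥ 2: X1 → stmt, X2 → then, X3 → else.
Binarize each right-hand side of length ≥ 3 by chaining fresh nonterminals (Y1, Y2, …): affected rules were Start → Y X1 Y; Y → X2 W X1; Y → W Y Y; W → X3 Start X1.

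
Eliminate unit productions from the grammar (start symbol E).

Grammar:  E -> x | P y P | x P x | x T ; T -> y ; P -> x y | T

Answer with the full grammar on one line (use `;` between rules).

Unit pairs: P ⇒* {T}.
Replace each nonterminal's rules with the union of the non-unit rules of every nonterminal it unit-derives.

E -> x | P y P | x P x | x T; T -> y; P -> x y | y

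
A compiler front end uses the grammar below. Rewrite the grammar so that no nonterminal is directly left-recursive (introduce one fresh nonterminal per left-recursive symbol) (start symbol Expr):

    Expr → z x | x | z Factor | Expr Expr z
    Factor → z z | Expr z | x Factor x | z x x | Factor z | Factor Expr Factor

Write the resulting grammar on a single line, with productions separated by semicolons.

Left recursion appears on Expr, Factor.
For Expr: α = {Expr z}, β = {z x, x, z Factor}. Rewrite as Expr → β Expr1 and Expr1 → α Expr1 | ε.
For Factor: α = {z, Expr Factor}, β = {z z, Expr z, x Factor x, z x x}. Rewrite as Factor → β Factor1 and Factor1 → α Factor1 | ε.

Expr → z x Expr1 | x Expr1 | z Factor Expr1; Factor → z z Factor1 | Expr z Factor1 | x Factor x Factor1 | z x x Factor1; Expr1 → Expr z Expr1 | epsilon; Factor1 → z Factor1 | Expr Factor Factor1 | epsilon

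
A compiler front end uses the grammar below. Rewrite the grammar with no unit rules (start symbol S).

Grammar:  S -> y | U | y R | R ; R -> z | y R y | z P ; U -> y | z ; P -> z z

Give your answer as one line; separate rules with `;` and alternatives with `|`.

Unit pairs: S ⇒* {R, U}.
For each unit pair (A, B), copy every non-unit production of B to A, then drop all unit productions.

S -> y | z | y R | y R y | z P; R -> z | y R y | z P; U -> y | z; P -> z z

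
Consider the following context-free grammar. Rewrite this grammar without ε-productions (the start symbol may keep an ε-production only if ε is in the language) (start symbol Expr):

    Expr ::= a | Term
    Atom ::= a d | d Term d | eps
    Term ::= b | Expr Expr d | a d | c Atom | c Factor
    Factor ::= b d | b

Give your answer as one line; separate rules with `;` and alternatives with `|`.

The nullable symbols are {Atom}.
ε ∉ L(G), so no ε-production is kept.
Add the nullable-subset variants: Term → c Atom gives c Atom | c.

Expr ::= a | Term; Atom ::= a d | d Term d; Term ::= b | Expr Expr d | a d | c Atom | c | c Factor; Factor ::= b d | b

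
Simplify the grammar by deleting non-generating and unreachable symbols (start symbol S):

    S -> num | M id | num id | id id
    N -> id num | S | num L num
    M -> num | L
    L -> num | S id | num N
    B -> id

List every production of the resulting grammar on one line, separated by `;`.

Generating nonterminals: {B, L, M, N, S}.
Reachable from S after that: {L, M, N, S}.
Removed useless symbols: {B} and every production mentioning them.

S -> num | M id | num id | id id; N -> id num | S | num L num; M -> num | L; L -> num | S id | num N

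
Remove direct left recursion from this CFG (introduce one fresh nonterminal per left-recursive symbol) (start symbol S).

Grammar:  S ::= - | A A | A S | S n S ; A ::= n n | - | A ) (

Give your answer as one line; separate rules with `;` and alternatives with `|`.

Directly left-recursive nonterminals: S, A.
For S: α = {n S}, β = {-, A A, A S}. Rewrite as S → β S' and S' → α S' | ε.
For A: α = {) (}, β = {n n, -}. Rewrite as A → β A' and A' → α A' | ε.

S ::= - S' | A A S' | A S S'; A ::= n n A' | - A'; S' ::= n S S' | ε; A' ::= ) ( A' | ε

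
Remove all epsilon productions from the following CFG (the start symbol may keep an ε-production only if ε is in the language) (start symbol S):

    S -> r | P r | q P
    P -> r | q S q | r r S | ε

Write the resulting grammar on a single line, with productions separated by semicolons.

The nullable symbols are {P}.
ε ∉ L(G), so no ε-production is kept.
For each production, add variants omitting each subset of nullable occurrences: S → q P gives q P | q.

S -> r | P r | q P | q; P -> r | q S q | r r S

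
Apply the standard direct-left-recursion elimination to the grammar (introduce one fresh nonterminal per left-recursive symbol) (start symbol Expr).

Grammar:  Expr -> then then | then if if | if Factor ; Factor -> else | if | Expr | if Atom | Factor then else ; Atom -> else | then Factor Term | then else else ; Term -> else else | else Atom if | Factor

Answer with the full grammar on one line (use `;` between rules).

Expr -> then then | then if if | if Factor; Factor -> else Factor1 | if Factor1 | Expr Factor1 | if Atom Factor1; Atom -> else | then Factor Term | then else else; Term -> else else | else Atom if | Factor; Factor1 -> then else Factor1 | ε

Directly left-recursive nonterminal: Factor.
For Factor: α = {then else}, β = {else, if, Expr, if Atom}. Rewrite as Factor → β Factor1 and Factor1 → α Factor1 | ε.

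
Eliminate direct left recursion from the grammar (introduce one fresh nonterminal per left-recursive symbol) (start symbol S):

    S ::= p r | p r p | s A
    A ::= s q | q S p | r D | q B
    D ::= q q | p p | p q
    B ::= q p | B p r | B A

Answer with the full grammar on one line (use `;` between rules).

S ::= p r | p r p | s A; A ::= s q | q S p | r D | q B; D ::= q q | p p | p q; B ::= q p B'; B' ::= p r B' | A B' | ε

B is directly left-recursive.
For B: α = {p r, A}, β = {q p}. Rewrite as B → β B' and B' → α B' | ε.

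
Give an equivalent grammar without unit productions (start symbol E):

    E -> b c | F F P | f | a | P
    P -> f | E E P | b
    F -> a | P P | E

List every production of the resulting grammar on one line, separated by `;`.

E -> b c | F F P | f | a | E E P | b; P -> f | E E P | b; F -> b c | F F P | f | a | P P | E E P | b

Unit pairs: E ⇒* {P}; F ⇒* {E, P}.
Replace each nonterminal's rules with the union of the non-unit rules of every nonterminal it unit-derives.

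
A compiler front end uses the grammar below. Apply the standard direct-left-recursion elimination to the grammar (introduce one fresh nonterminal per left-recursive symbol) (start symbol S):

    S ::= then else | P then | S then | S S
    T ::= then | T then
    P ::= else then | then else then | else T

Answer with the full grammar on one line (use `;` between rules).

Directly left-recursive nonterminals: S, T.
For S: α = {then, S}, β = {then else, P then}. Rewrite as S → β S' and S' → α S' | ε.
For T: α = {then}, β = {then}. Rewrite as T → β T' and T' → α T' | ε.

S ::= then else S' | P then S'; T ::= then T'; P ::= else then | then else then | else T; S' ::= then S' | S S' | ε; T' ::= then T' | ε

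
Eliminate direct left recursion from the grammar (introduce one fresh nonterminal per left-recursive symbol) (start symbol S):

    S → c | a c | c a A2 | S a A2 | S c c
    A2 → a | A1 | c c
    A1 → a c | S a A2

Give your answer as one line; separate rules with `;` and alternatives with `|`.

Directly left-recursive nonterminal: S.
For S: α = {a A2, c c}, β = {c, a c, c a A2}. Rewrite as S → β S' and S' → α S' | ε.

S → c S' | a c S' | c a A2 S'; A2 → a | A1 | c c; A1 → a c | S a A2; S' → a A2 S' | c c S' | ε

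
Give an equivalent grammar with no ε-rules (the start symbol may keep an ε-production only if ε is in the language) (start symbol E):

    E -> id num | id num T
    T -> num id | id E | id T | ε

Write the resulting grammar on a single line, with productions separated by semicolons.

E -> id num | id num T; T -> num id | id E | id T | id

The nullable symbols are {T}.
ε ∉ L(G), so no ε-production is kept.
Expand every rule over subsets of its nullable positions: T → id T gives id T | id.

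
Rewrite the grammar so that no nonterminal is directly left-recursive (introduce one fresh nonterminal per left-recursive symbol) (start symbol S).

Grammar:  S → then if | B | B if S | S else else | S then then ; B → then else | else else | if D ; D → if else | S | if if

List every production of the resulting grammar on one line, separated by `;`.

Directly left-recursive nonterminal: S.
For S: α = {else else, then then}, β = {then if, B, B if S}. Rewrite as S → β S' and S' → α S' | ε.

S → then if S' | B S' | B if S S'; B → then else | else else | if D; D → if else | S | if if; S' → else else S' | then then S' | ε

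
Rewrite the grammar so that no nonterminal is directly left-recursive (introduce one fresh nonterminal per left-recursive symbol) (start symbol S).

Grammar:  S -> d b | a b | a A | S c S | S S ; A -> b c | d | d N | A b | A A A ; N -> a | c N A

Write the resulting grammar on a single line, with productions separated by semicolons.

S -> d b S' | a b S' | a A S'; A -> b c A' | d A' | d N A'; N -> a | c N A; S' -> c S S' | S S' | ε; A' -> b A' | A A A' | ε

Left recursion appears on S, A.
For S: α = {c S, S}, β = {d b, a b, a A}. Rewrite as S → β S' and S' → α S' | ε.
For A: α = {b, A A}, β = {b c, d, d N}. Rewrite as A → β A' and A' → α A' | ε.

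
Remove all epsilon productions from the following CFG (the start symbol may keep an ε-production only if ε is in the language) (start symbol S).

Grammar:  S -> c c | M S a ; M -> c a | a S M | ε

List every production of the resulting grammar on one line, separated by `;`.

Nullable nonterminals: {M}.
ε ∉ L(G), so no ε-production is kept.
Add the nullable-subset variants: S → M S a gives M S a | S a. M → a S M gives a S M | a S.

S -> c c | M S a | S a; M -> c a | a S M | a S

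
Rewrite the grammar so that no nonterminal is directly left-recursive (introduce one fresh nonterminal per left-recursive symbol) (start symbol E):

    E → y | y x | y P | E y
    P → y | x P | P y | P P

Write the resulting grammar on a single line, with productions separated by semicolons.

Directly left-recursive nonterminals: E, P.
For E: α = {y}, β = {y, y x, y P}. Rewrite as E → β E' and E' → α E' | ε.
For P: α = {y, P}, β = {y, x P}. Rewrite as P → β P' and P' → α P' | ε.

E → y E' | y x E' | y P E'; P → y P' | x P P'; E' → y E' | epsilon; P' → y P' | P P' | epsilon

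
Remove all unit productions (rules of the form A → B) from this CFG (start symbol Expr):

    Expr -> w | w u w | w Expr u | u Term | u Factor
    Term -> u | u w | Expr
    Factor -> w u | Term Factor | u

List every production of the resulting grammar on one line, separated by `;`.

Unit pairs: Term ⇒* {Expr}.
For each unit pair (A, B), copy every non-unit production of B to A, then drop all unit productions.

Expr -> w | w u w | w Expr u | u Term | u Factor; Term -> u | u w | w | w u w | w Expr u | u Term | u Factor; Factor -> w u | Term Factor | u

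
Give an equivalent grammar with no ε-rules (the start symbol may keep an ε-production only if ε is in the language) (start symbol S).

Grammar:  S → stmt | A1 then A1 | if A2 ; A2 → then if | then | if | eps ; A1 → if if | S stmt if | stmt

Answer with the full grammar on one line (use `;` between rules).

The nullable symbols are {A2}.
ε ∉ L(G), so no ε-production is kept.
For each production, add variants omitting each subset of nullable occurrences: S → if A2 gives if A2 | if.

S → stmt | A1 then A1 | if A2 | if; A2 → then if | then | if; A1 → if if | S stmt if | stmt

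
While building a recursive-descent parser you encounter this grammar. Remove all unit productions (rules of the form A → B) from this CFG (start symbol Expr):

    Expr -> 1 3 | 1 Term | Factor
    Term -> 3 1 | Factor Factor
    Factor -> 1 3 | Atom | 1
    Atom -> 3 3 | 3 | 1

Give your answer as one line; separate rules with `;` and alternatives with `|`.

Unit pairs: Expr ⇒* {Atom, Factor}; Factor ⇒* {Atom}.
For each unit pair (A, B), copy every non-unit production of B to A, then drop all unit productions.

Expr -> 3 3 | 3 | 1 | 1 3 | 1 Term; Term -> 3 1 | Factor Factor; Factor -> 3 3 | 3 | 1 | 1 3; Atom -> 3 3 | 3 | 1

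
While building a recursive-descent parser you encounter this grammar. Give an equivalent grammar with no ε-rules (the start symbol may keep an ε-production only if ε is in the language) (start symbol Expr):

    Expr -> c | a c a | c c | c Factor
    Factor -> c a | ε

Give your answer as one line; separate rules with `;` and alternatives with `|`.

Expr -> c | a c a | c c | c Factor; Factor -> c a

The nullable symbols are {Factor}.
ε ∉ L(G), so no ε-production is kept.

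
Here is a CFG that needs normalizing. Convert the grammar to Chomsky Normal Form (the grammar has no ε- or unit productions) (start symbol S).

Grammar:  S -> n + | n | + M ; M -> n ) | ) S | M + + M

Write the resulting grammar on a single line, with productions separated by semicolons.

S -> X1 X2 | n | X2 M; M -> X1 X3 | X3 S | M Y1; X1 -> n; X2 -> +; X3 -> ); Y1 -> X2 Y2; Y2 -> X2 M

Introduce a nonterminal for each terminal appearing in a rule of length ≥ 2: X1 → n, X2 → +, X3 → ).
Binarize each right-hand side of length ≥ 3 by chaining fresh nonterminals (Y1, Y2, …): affected rules were M → M X2 X2 M.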